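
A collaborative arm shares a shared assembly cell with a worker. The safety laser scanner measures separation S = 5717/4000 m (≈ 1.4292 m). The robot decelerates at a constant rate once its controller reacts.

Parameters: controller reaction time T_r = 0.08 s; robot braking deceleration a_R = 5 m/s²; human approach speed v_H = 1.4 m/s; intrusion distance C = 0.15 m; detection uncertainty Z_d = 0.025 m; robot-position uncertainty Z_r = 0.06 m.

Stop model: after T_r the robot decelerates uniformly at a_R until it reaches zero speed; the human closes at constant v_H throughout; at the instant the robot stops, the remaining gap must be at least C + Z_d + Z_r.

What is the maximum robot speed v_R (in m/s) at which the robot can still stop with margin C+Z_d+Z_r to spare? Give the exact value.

v_R_max = 39/20 m/s = 1.9500 m/s

at the boundary: (1/10)·v² + (9/25)·v + (-4329/4000) = 0
  disc = (9/25)² − 4·(1/10)·(-4329/4000) = 9/16 ; √disc = 3/4
  v_R = (−(9/25) + 3/4) / (2·(1/10)) = 39/20 m/s
check:
stop time T_s = (39/20)/5 = 0.3900 s
robot covers v_R·T_r = 1.9500·0.0800 = 0.1560 m before braking
robot under decel: 1.9500²/(2·5.0000) = 0.3802 m
human closes 1.4000·0.4700 = 0.6580 m
margins: 0.1500+0.0250+0.0600 = 0.2350 m
sum ≈ 0.1560+0.3802+0.6580+0.2350 ≈ 1.4292 m = S ✓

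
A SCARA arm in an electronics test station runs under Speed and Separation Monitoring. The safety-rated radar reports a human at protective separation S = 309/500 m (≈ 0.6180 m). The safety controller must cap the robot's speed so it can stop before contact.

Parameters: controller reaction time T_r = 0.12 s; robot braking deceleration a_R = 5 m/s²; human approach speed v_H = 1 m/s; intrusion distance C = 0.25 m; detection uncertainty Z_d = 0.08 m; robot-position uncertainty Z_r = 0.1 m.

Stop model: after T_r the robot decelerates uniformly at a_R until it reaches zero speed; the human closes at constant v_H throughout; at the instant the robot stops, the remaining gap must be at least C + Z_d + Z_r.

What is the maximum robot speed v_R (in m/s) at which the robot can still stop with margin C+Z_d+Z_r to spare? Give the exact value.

v_R_max = 1/5 m/s = 0.2000 m/s

at the boundary: (1/10)·v² + (8/25)·v + (-17/250) = 0
  disc = (8/25)² − 4·(1/10)·(-17/250) = 81/625 ; √disc = 9/25
  v_R = (−(8/25) + 9/25) / (2·(1/10)) = 1/5 m/s
check:
T_s = v_R/a_R = (1/5)/5 = 0.0400 s
robot in T_r: 0.2000·0.1200 = 0.0240 m
robot covers 0.2000·0.0400 − ½·5.0000·0.0400² = 0.0040 m while stopping
human closes 1.0000·0.1600 = 0.1600 m
margins: 0.2500+0.0800+0.1000 = 0.4300 m
sum ≈ 0.0240+0.0040+0.1600+0.4300 ≈ 0.6180 m = S ✓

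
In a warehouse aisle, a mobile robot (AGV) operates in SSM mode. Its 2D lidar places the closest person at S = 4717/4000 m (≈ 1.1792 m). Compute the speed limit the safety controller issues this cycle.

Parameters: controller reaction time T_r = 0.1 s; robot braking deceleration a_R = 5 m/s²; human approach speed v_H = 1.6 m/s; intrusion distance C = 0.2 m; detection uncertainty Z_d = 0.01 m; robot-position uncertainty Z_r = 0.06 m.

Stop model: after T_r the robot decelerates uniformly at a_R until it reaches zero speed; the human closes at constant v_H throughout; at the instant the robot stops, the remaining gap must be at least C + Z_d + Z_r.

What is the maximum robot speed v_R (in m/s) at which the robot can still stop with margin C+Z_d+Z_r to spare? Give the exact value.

v_R_max = 27/20 m/s = 1.3500 m/s

at the boundary: (1/10)·v² + (21/50)·v + (-2997/4000) = 0
  disc = (21/50)² − 4·(1/10)·(-2997/4000) = 4761/10000 ; √disc = 69/100
  v_R = (−(21/50) + 69/100) / (2·(1/10)) = 27/20 m/s
check:
stop time T_s = (27/20)/5 = 0.2700 s
robot in T_r: 1.3500·0.1000 = 0.1350 m
braking distance = 1.3500²/(2·5.0000) = 0.1822 m
person approaches 1.6000·(0.1000+0.2700) = 0.5920 m
margins: 0.2000+0.0100+0.0600 = 0.2700 m
sum ≈ 0.1350+0.1822+0.5920+0.2700 ≈ 1.1792 m = S ✓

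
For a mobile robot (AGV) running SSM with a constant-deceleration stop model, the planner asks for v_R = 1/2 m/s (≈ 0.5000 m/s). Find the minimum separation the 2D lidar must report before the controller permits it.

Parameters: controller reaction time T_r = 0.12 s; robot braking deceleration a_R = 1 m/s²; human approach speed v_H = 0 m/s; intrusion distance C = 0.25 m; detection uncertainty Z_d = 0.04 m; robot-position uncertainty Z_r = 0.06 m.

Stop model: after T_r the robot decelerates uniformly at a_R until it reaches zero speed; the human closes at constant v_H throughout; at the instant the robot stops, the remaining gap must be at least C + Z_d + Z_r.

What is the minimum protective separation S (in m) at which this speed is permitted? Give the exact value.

S_min = 107/200 m = 0.5350 m

T_s = v_R/a_R = (1/2)/1 = 0.5000 s
reaction-phase robot travel = 0.5000·0.1200 = 0.0600 m
robot under decel: 0.5000²/(2·1.0000) = 0.1250 m
human over T_r+T_s: 0.0000·(0.1200+0.5000) = 0.0000 m
residual clearance needed = 0.2500+0.0400+0.0600 = 0.3500 m
S_min ≈ 0.0600+0.1250+0.0000+0.3500  ⇒  S_min = 107/200 m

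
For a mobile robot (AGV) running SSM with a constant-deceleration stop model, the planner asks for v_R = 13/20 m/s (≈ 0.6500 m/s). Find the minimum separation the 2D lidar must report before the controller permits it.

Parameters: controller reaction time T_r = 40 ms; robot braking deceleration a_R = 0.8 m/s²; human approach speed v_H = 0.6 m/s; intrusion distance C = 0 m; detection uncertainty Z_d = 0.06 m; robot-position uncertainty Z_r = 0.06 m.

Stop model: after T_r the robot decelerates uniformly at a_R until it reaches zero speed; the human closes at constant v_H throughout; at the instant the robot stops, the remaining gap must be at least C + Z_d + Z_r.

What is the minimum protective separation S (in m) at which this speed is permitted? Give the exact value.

S_min = 2949/3200 m = 0.9216 m

T_s = v_R/a_R = (13/20)/(4/5) = 0.8125 s
robot covers v_R·T_r = 0.6500·0.0400 = 0.0260 m before braking
robot under decel: 0.6500²/(2·0.8000) = 0.2641 m
human closes 0.6000·0.8525 = 0.5115 m
residual clearance needed = 0.0000+0.0600+0.0600 = 0.1200 m
S_min ≈ 0.0260+0.2641+0.5115+0.1200  ⇒  S_min = 2949/3200 m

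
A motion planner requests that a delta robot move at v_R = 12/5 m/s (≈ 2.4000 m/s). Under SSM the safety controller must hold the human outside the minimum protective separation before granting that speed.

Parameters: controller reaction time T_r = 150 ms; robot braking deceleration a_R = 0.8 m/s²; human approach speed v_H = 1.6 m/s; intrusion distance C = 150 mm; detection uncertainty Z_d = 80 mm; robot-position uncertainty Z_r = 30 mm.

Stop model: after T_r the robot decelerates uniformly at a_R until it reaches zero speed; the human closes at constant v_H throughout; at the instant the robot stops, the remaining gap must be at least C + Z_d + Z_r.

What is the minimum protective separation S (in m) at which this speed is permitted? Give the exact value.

S_min = 463/50 m = 9.2600 m

T_s = v_R/a_R = (12/5)/(4/5) = 3.0000 s
reaction-phase robot travel = 2.4000·0.1500 = 0.3600 m
robot under decel: 2.4000²/(2·0.8000) = 3.6000 m
human closes 1.6000·3.1500 = 5.0400 m
margins: 0.1500+0.0800+0.0300 = 0.2600 m
S_min ≈ 0.3600+3.6000+5.0400+0.2600  ⇒  S_min = 463/50 m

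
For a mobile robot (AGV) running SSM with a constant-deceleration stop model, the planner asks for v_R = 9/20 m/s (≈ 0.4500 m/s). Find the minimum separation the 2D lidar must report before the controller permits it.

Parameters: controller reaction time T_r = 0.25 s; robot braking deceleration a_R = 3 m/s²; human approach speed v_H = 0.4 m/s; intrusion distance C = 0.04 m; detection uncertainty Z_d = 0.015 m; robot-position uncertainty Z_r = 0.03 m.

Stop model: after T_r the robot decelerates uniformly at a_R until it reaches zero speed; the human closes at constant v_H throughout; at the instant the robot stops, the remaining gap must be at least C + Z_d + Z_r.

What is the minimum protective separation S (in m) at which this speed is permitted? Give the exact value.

S_min = 313/800 m = 0.3912 m

stop time T_s = (9/20)/3 = 0.1500 s
robot in T_r: 0.4500·0.2500 = 0.1125 m
braking distance = 0.4500²/(2·3.0000) = 0.0338 m
human over T_r+T_s: 0.4000·(0.2500+0.1500) = 0.1600 m
residual clearance needed = 0.0400+0.0150+0.0300 = 0.0850 m
S_min ≈ 0.1125+0.0338+0.1600+0.0850  ⇒  S_min = 313/800 m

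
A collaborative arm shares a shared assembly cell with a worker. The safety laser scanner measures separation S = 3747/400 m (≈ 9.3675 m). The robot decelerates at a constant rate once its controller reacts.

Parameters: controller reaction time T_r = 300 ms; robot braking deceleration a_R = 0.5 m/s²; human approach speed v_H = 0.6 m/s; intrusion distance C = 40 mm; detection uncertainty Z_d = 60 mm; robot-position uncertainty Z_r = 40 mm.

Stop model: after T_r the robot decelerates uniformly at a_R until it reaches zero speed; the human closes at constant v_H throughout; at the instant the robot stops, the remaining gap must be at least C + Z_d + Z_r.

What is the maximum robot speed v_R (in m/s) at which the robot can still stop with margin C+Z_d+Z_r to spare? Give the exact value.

at the boundary: (1)·v² + (3/2)·v + (-3619/400) = 0
  disc = (3/2)² − 4·(1)·(-3619/400) = 961/25 ; √disc = 31/5
  v_R = (−(3/2) + 31/5) / (2·(1)) = 47/20 m/s
check:
T_s = v_R/a_R = (47/20)/(1/2) = 4.7000 s
robot in T_r: 2.3500·0.3000 = 0.7050 m
braking distance = 2.3500²/(2·0.5000) = 5.5225 m
human over T_r+T_s: 0.6000·(0.3000+4.7000) = 3.0000 m
residual clearance needed = 0.0400+0.0600+0.0400 = 0.1400 m
sum ≈ 0.7050+5.5225+3.0000+0.1400 ≈ 9.3675 m = S ✓

v_R_max = 47/20 m/s = 2.3500 m/s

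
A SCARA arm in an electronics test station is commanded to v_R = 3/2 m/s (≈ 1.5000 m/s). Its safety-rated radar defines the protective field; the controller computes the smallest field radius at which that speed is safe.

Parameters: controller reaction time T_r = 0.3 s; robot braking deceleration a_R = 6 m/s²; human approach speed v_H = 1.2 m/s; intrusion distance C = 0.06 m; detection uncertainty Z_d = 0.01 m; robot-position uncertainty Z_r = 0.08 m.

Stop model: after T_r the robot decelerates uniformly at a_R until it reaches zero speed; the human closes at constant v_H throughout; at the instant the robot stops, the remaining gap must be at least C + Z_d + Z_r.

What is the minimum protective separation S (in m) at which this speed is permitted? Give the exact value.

T_s = v_R/a_R = (3/2)/6 = 0.2500 s
robot in T_r: 1.5000·0.3000 = 0.4500 m
robot covers 1.5000·0.2500 − ½·6.0000·0.2500² = 0.1875 m while stopping
human closes 1.2000·0.5500 = 0.6600 m
residual clearance needed = 0.0600+0.0100+0.0800 = 0.1500 m
S_min ≈ 0.4500+0.1875+0.6600+0.1500  ⇒  S_min = 579/400 m

S_min = 579/400 m = 1.4475 m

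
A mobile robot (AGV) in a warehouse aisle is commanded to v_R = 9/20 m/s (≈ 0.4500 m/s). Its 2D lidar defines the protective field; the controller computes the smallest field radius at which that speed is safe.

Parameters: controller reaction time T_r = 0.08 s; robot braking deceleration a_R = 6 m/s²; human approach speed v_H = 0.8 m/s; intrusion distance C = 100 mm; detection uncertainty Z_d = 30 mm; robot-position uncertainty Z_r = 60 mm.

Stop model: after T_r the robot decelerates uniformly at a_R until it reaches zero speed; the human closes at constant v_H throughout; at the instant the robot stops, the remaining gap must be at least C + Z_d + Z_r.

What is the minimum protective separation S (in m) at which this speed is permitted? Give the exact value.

S_min = 587/1600 m = 0.3669 m

T_s = v_R/a_R = (9/20)/6 = 0.0750 s
robot in T_r: 0.4500·0.0800 = 0.0360 m
robot covers 0.4500·0.0750 − ½·6.0000·0.0750² = 0.0169 m while stopping
human closes 0.8000·0.1550 = 0.1240 m
C+Z_d+Z_r = 0.1000+0.0300+0.0600 = 0.1900 m
S_min ≈ 0.0360+0.0169+0.1240+0.1900  ⇒  S_min = 587/1600 m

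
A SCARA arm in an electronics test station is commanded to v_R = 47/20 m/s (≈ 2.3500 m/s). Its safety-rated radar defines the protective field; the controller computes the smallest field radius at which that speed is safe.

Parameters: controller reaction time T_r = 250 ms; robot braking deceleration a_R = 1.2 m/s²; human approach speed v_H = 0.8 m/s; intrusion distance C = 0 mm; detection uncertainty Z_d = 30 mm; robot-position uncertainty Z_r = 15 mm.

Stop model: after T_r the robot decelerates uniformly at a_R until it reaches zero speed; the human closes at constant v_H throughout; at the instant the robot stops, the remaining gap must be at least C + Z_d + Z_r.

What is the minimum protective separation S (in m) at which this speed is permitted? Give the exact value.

S_min = 22561/4800 m = 4.7002 m

T_s = v_R/a_R = (47/20)/(6/5) = 1.9583 s
robot covers v_R·T_r = 2.3500·0.2500 = 0.5875 m before braking
braking distance = 2.3500²/(2·1.2000) = 2.3010 m
human over T_r+T_s: 0.8000·(0.2500+1.9583) = 1.7667 m
margins: 0.0000+0.0300+0.0150 = 0.0450 m
S_min ≈ 0.5875+2.3010+1.7667+0.0450  ⇒  S_min = 22561/4800 m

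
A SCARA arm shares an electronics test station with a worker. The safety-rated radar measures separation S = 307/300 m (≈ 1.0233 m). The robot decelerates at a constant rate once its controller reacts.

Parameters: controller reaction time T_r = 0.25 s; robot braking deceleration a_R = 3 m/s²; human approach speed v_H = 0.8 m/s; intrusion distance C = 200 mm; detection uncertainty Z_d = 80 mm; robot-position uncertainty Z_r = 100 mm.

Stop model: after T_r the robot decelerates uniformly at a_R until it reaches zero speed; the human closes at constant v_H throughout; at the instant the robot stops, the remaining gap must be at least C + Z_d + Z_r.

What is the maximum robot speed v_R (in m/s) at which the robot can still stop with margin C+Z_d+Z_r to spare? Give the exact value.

v_R_max = 7/10 m/s = 0.7000 m/s

collect terms ⇒ (1/6)·v_R² + (31/60)·v_R + (-133/300) = 0
  disc = (31/60)² − 4·(1/6)·(-133/300) = 9/16 ; √disc = 3/4
  v_R = (−(31/60) + 3/4) / (2·(1/6)) = 7/10 m/s
check:
stop time T_s = (7/10)/3 = 0.2333 s
reaction-phase robot travel = 0.7000·0.2500 = 0.1750 m
robot covers 0.7000·0.2333 − ½·3.0000·0.2333² = 0.0817 m while stopping
person approaches 0.8000·(0.2500+0.2333) = 0.3867 m
residual clearance needed = 0.2000+0.0800+0.1000 = 0.3800 m
sum ≈ 0.1750+0.0817+0.3867+0.3800 ≈ 1.0233 m = S ✓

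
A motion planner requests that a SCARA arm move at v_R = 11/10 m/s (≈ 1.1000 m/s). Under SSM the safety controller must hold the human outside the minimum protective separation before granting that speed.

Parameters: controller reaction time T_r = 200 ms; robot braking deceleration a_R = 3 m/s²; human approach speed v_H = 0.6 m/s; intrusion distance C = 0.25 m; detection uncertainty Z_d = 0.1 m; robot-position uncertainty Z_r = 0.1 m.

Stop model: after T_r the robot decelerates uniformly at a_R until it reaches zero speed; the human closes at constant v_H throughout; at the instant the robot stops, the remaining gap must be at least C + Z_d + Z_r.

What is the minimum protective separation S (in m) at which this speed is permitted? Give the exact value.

S_min = 727/600 m = 1.2117 m

stop time T_s = (11/10)/3 = 0.3667 s
robot covers v_R·T_r = 1.1000·0.2000 = 0.2200 m before braking
robot under decel: 1.1000²/(2·3.0000) = 0.2017 m
human over T_r+T_s: 0.6000·(0.2000+0.3667) = 0.3400 m
margins: 0.2500+0.1000+0.1000 = 0.4500 m
S_min ≈ 0.2200+0.2017+0.3400+0.4500  ⇒  S_min = 727/600 m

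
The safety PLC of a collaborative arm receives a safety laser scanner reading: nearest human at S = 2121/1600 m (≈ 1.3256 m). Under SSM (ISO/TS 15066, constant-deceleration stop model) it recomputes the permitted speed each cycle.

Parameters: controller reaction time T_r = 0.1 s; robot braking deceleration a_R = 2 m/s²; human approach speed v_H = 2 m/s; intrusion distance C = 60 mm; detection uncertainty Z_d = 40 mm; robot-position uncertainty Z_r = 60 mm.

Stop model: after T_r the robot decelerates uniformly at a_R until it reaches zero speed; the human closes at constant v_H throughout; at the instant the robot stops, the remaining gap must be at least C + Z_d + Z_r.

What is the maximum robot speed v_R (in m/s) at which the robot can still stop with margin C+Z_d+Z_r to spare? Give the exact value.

collect terms ⇒ (1/4)·v_R² + (11/10)·v_R + (-309/320) = 0
  disc = (11/10)² − 4·(1/4)·(-309/320) = 3481/1600 ; √disc = 59/40
  v_R = (−(11/10) + 59/40) / (2·(1/4)) = 3/4 m/s
check:
T_s = v_R/a_R = (3/4)/2 = 0.3750 s
reaction-phase robot travel = 0.7500·0.1000 = 0.0750 m
braking distance = 0.7500²/(2·2.0000) = 0.1406 m
human closes 2.0000·0.4750 = 0.9500 m
margins: 0.0600+0.0400+0.0600 = 0.1600 m
sum ≈ 0.0750+0.1406+0.9500+0.1600 ≈ 1.3256 m = S ✓

v_R_max = 3/4 m/s = 0.7500 m/s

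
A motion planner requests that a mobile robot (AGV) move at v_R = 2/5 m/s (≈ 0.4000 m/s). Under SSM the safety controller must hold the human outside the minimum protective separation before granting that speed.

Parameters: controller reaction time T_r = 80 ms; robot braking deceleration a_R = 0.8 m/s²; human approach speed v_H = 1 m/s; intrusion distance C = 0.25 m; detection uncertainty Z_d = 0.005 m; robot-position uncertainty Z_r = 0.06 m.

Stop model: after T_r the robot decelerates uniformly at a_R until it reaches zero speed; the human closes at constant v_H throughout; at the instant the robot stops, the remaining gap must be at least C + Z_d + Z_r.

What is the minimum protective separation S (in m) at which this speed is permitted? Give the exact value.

braking lasts T_s = (2/5)/(4/5) = 0.5000 s
robot in T_r: 0.4000·0.0800 = 0.0320 m
robot covers 0.4000·0.5000 − ½·0.8000·0.5000² = 0.1000 m while stopping
human over T_r+T_s: 1.0000·(0.0800+0.5000) = 0.5800 m
C+Z_d+Z_r = 0.2500+0.0050+0.0600 = 0.3150 m
S_min ≈ 0.0320+0.1000+0.5800+0.3150  ⇒  S_min = 1027/1000 m

S_min = 1027/1000 m = 1.0270 m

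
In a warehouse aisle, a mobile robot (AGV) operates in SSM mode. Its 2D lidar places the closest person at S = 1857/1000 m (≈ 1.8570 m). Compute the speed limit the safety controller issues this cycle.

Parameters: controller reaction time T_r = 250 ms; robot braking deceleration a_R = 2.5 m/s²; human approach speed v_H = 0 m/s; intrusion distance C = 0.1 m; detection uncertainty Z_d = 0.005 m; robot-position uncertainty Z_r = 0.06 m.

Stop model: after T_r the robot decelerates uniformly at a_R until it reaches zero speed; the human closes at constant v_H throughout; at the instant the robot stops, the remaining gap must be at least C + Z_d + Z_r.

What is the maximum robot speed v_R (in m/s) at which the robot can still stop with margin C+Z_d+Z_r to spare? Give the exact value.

at the boundary: (1/5)·v² + (1/4)·v + (-423/250) = 0
  disc = (1/4)² − 4·(1/5)·(-423/250) = 14161/10000 ; √disc = 119/100
  v_R = (−(1/4) + 119/100) / (2·(1/5)) = 47/20 m/s
check:
braking lasts T_s = (47/20)/(5/2) = 0.9400 s
reaction-phase robot travel = 2.3500·0.2500 = 0.5875 m
braking distance = 2.3500²/(2·2.5000) = 1.1045 m
human over T_r+T_s: 0.0000·(0.2500+0.9400) = 0.0000 m
C+Z_d+Z_r = 0.1000+0.0050+0.0600 = 0.1650 m
sum ≈ 0.5875+1.1045+0.0000+0.1650 ≈ 1.8570 m = S ✓

v_R_max = 47/20 m/s = 2.3500 m/s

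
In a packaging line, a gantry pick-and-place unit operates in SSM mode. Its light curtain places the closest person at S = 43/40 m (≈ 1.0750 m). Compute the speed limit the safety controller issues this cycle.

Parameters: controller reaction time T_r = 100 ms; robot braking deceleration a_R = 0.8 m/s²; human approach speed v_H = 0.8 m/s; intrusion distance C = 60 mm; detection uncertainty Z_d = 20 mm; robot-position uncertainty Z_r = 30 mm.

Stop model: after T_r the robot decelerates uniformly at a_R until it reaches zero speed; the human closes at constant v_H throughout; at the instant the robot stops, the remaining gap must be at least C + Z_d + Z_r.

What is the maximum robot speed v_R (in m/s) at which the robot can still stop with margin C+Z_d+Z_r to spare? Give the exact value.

v_R_max = 3/5 m/s = 0.6000 m/s

quadratic (5/8)·v² + (11/10)·v + (-177/200) = 0
  disc = (11/10)² − 4·(5/8)·(-177/200) = 1369/400 ; √disc = 37/20
  v_R = (−(11/10) + 37/20) / (2·(5/8)) = 3/5 m/s
check:
stop time T_s = (3/5)/(4/5) = 0.7500 s
reaction-phase robot travel = 0.6000·0.1000 = 0.0600 m
braking distance = 0.6000²/(2·0.8000) = 0.2250 m
human over T_r+T_s: 0.8000·(0.1000+0.7500) = 0.6800 m
residual clearance needed = 0.0600+0.0200+0.0300 = 0.1100 m
sum ≈ 0.0600+0.2250+0.6800+0.1100 ≈ 1.0750 m = S ✓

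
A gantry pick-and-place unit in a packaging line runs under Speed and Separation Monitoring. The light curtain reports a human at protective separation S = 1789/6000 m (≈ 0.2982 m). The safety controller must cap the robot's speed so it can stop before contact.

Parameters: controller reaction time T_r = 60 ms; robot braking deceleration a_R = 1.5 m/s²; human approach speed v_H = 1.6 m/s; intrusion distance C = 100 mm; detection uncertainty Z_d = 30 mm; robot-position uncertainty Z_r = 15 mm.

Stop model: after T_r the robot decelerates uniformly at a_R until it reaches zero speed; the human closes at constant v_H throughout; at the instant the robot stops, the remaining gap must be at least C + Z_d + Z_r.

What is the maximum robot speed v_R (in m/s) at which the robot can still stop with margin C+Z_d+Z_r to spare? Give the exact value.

quadratic (1/3)·v² + (169/150)·v + (-343/6000) = 0
  disc = (169/150)² − 4·(1/3)·(-343/6000) = 841/625 ; √disc = 29/25
  v_R = (−(169/150) + 29/25) / (2·(1/3)) = 1/20 m/s
check:
braking lasts T_s = (1/20)/(3/2) = 0.0333 s
reaction-phase robot travel = 0.0500·0.0600 = 0.0030 m
robot under decel: 0.0500²/(2·1.5000) = 0.0008 m
human over T_r+T_s: 1.6000·(0.0600+0.0333) = 0.1493 m
residual clearance needed = 0.1000+0.0300+0.0150 = 0.1450 m
sum ≈ 0.0030+0.0008+0.1493+0.1450 ≈ 0.2982 m = S ✓

v_R_max = 1/20 m/s = 0.0500 m/s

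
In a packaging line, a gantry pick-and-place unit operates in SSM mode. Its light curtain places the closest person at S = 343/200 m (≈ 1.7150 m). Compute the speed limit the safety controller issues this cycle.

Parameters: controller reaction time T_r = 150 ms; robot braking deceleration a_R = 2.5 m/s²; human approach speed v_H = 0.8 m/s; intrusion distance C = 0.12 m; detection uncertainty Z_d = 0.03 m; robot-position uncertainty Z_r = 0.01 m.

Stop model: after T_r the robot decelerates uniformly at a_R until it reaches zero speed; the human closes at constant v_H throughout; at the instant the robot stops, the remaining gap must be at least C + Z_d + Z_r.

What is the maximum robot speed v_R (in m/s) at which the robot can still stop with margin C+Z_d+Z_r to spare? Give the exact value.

v_R_max = 7/4 m/s = 1.7500 m/s

quadratic (1/5)·v² + (47/100)·v + (-287/200) = 0
  disc = (47/100)² − 4·(1/5)·(-287/200) = 13689/10000 ; √disc = 117/100
  v_R = (−(47/100) + 117/100) / (2·(1/5)) = 7/4 m/s
check:
braking lasts T_s = (7/4)/(5/2) = 0.7000 s
robot covers v_R·T_r = 1.7500·0.1500 = 0.2625 m before braking
robot under decel: 1.7500²/(2·2.5000) = 0.6125 m
person approaches 0.8000·(0.1500+0.7000) = 0.6800 m
margins: 0.1200+0.0300+0.0100 = 0.1600 m
sum ≈ 0.2625+0.6125+0.6800+0.1600 ≈ 1.7150 m = S ✓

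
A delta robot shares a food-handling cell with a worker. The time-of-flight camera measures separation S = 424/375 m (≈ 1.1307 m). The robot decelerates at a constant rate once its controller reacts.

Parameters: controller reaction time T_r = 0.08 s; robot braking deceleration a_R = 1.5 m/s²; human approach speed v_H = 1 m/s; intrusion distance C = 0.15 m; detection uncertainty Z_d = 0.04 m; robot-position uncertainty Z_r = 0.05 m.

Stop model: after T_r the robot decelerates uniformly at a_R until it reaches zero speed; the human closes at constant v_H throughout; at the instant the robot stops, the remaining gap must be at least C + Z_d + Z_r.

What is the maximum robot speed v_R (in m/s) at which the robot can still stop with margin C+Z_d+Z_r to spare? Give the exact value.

at the boundary: (1/3)·v² + (56/75)·v + (-304/375) = 0
  disc = (56/75)² − 4·(1/3)·(-304/375) = 1024/625 ; √disc = 32/25
  v_R = (−(56/75) + 32/25) / (2·(1/3)) = 4/5 m/s
check:
stop time T_s = (4/5)/(3/2) = 0.5333 s
robot covers v_R·T_r = 0.8000·0.0800 = 0.0640 m before braking
braking distance = 0.8000²/(2·1.5000) = 0.2133 m
human over T_r+T_s: 1.0000·(0.0800+0.5333) = 0.6133 m
margins: 0.1500+0.0400+0.0500 = 0.2400 m
sum ≈ 0.0640+0.2133+0.6133+0.2400 ≈ 1.1307 m = S ✓

v_R_max = 4/5 m/s = 0.8000 m/s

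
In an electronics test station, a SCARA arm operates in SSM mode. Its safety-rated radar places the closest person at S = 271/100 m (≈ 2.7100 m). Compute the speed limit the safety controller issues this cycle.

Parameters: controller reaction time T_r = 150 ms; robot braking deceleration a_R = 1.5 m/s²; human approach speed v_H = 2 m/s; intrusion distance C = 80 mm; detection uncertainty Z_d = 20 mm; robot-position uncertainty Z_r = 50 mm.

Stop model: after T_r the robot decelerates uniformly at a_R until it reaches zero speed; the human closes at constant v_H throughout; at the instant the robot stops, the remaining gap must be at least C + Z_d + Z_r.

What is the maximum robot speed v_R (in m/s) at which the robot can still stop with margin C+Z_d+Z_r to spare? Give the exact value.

v_R_max = 6/5 m/s = 1.2000 m/s

quadratic (1/3)·v² + (89/60)·v + (-113/50) = 0
  disc = (89/60)² − 4·(1/3)·(-113/50) = 18769/3600 ; √disc = 137/60
  v_R = (−(89/60) + 137/60) / (2·(1/3)) = 6/5 m/s
check:
T_s = v_R/a_R = (6/5)/(3/2) = 0.8000 s
robot in T_r: 1.2000·0.1500 = 0.1800 m
robot covers 1.2000·0.8000 − ½·1.5000·0.8000² = 0.4800 m while stopping
person approaches 2.0000·(0.1500+0.8000) = 1.9000 m
C+Z_d+Z_r = 0.0800+0.0200+0.0500 = 0.1500 m
sum ≈ 0.1800+0.4800+1.9000+0.1500 ≈ 2.7100 m = S ✓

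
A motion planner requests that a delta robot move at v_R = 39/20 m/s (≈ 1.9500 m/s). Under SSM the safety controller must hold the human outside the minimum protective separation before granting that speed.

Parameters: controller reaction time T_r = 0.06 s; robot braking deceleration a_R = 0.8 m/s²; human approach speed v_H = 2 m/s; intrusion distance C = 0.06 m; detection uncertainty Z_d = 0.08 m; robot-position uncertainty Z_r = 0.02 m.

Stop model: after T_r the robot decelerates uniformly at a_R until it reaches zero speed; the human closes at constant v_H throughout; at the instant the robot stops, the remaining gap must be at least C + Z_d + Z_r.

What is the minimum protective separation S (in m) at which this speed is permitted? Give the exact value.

S_min = 122377/16000 m = 7.6486 m

T_s = v_R/a_R = (39/20)/(4/5) = 2.4375 s
robot in T_r: 1.9500·0.0600 = 0.1170 m
robot covers 1.9500·2.4375 − ½·0.8000·2.4375² = 2.3766 m while stopping
person approaches 2.0000·(0.0600+2.4375) = 4.9950 m
residual clearance needed = 0.0600+0.0800+0.0200 = 0.1600 m
S_min ≈ 0.1170+2.3766+4.9950+0.1600  ⇒  S_min = 122377/16000 m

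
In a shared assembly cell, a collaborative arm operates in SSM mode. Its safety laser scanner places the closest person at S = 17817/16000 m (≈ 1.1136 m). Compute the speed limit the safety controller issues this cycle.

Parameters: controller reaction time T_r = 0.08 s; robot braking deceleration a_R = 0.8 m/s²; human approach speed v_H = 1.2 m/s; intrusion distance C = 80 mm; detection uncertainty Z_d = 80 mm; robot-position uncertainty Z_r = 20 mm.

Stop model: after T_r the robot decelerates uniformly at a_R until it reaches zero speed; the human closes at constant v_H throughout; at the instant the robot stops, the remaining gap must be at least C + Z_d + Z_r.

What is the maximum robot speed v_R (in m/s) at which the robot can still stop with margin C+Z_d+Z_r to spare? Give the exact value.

quadratic (5/8)·v² + (79/50)·v + (-13401/16000) = 0
  disc = (79/50)² − 4·(5/8)·(-13401/16000) = 734449/160000 ; √disc = 857/400
  v_R = (−(79/50) + 857/400) / (2·(5/8)) = 9/20 m/s
check:
braking lasts T_s = (9/20)/(4/5) = 0.5625 s
reaction-phase robot travel = 0.4500·0.0800 = 0.0360 m
braking distance = 0.4500²/(2·0.8000) = 0.1266 m
human over T_r+T_s: 1.2000·(0.0800+0.5625) = 0.7710 m
residual clearance needed = 0.0800+0.0800+0.0200 = 0.1800 m
sum ≈ 0.0360+0.1266+0.7710+0.1800 ≈ 1.1136 m = S ✓

v_R_max = 9/20 m/s = 0.4500 m/s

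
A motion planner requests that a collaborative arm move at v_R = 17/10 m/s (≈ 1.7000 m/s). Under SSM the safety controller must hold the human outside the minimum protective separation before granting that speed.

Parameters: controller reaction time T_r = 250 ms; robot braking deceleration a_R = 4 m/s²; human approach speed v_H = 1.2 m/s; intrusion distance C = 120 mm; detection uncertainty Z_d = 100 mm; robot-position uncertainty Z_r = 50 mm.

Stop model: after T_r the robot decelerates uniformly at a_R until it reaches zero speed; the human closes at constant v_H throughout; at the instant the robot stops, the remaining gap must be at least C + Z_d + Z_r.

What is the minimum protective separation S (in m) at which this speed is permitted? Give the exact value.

braking lasts T_s = (17/10)/4 = 0.4250 s
robot in T_r: 1.7000·0.2500 = 0.4250 m
braking distance = 1.7000²/(2·4.0000) = 0.3613 m
person approaches 1.2000·(0.2500+0.4250) = 0.8100 m
residual clearance needed = 0.1200+0.1000+0.0500 = 0.2700 m
S_min ≈ 0.4250+0.3613+0.8100+0.2700  ⇒  S_min = 1493/800 m

S_min = 1493/800 m = 1.8662 m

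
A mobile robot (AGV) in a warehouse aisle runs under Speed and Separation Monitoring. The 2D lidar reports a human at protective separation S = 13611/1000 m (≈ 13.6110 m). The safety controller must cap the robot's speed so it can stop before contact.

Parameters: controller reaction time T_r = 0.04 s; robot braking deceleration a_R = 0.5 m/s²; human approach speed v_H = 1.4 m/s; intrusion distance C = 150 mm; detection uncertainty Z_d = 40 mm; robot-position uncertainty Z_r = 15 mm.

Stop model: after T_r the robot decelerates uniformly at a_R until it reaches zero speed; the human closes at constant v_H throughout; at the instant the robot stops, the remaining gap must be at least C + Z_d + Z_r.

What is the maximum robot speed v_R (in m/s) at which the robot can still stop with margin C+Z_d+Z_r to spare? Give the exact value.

collect terms ⇒ (1)·v_R² + (71/25)·v_R + (-267/20) = 0
  disc = (71/25)² − 4·(1)·(-267/20) = 38416/625 ; √disc = 196/25
  v_R = (−(71/25) + 196/25) / (2·(1)) = 5/2 m/s
check:
T_s = v_R/a_R = (5/2)/(1/2) = 5.0000 s
robot covers v_R·T_r = 2.5000·0.0400 = 0.1000 m before braking
robot under decel: 2.5000²/(2·0.5000) = 6.2500 m
person approaches 1.4000·(0.0400+5.0000) = 7.0560 m
residual clearance needed = 0.1500+0.0400+0.0150 = 0.2050 m
sum ≈ 0.1000+6.2500+7.0560+0.2050 ≈ 13.6110 m = S ✓

v_R_max = 5/2 m/s = 2.5000 m/s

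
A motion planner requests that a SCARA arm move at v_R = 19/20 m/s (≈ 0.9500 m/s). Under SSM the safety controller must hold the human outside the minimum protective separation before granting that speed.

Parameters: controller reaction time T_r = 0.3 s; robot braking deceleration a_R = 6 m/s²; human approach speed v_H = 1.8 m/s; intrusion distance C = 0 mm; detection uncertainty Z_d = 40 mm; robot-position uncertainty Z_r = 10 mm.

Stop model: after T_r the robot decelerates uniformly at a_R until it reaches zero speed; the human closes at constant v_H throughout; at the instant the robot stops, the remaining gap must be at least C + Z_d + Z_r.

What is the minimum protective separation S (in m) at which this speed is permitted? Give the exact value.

S_min = 5929/4800 m = 1.2352 m

T_s = v_R/a_R = (19/20)/6 = 0.1583 s
robot covers v_R·T_r = 0.9500·0.3000 = 0.2850 m before braking
robot covers 0.9500·0.1583 − ½·6.0000·0.1583² = 0.0752 m while stopping
human closes 1.8000·0.4583 = 0.8250 m
C+Z_d+Z_r = 0.0000+0.0400+0.0100 = 0.0500 m
S_min ≈ 0.2850+0.0752+0.8250+0.0500  ⇒  S_min = 5929/4800 m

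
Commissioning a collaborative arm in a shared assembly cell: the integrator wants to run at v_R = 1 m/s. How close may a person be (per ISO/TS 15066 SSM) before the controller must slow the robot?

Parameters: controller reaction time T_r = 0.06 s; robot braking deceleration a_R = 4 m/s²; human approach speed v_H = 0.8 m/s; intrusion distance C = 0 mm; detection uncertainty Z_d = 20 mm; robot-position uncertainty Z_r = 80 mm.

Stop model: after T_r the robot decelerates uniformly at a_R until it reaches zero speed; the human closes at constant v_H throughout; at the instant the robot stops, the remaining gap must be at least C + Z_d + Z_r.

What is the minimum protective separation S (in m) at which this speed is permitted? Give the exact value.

S_min = 533/1000 m = 0.5330 m

T_s = v_R/a_R = 1/4 = 0.2500 s
robot in T_r: 1.0000·0.0600 = 0.0600 m
braking distance = 1.0000²/(2·4.0000) = 0.1250 m
human closes 0.8000·0.3100 = 0.2480 m
residual clearance needed = 0.0000+0.0200+0.0800 = 0.1000 m
S_min ≈ 0.0600+0.1250+0.2480+0.1000  ⇒  S_min = 533/1000 m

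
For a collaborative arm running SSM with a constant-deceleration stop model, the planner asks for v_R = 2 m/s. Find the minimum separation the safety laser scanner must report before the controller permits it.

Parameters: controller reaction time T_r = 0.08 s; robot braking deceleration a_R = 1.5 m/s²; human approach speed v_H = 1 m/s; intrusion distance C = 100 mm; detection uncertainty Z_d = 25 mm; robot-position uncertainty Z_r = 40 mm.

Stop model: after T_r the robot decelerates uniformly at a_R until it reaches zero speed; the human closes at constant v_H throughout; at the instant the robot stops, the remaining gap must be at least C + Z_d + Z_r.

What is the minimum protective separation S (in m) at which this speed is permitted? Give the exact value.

S_min = 1843/600 m = 3.0717 m

stop time T_s = 2/(3/2) = 1.3333 s
reaction-phase robot travel = 2.0000·0.0800 = 0.1600 m
robot under decel: 2.0000²/(2·1.5000) = 1.3333 m
human over T_r+T_s: 1.0000·(0.0800+1.3333) = 1.4133 m
C+Z_d+Z_r = 0.1000+0.0250+0.0400 = 0.1650 m
S_min ≈ 0.1600+1.3333+1.4133+0.1650  ⇒  S_min = 1843/600 m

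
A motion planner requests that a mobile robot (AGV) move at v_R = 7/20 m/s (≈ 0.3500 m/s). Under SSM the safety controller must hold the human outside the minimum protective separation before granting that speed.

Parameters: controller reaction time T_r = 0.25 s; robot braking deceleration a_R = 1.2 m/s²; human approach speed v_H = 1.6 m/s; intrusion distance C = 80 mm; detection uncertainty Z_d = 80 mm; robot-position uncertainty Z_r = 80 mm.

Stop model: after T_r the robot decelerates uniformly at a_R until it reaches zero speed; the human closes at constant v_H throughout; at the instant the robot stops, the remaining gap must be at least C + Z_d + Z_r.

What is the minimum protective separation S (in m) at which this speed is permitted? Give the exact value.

stop time T_s = (7/20)/(6/5) = 0.2917 s
robot in T_r: 0.3500·0.2500 = 0.0875 m
braking distance = 0.3500²/(2·1.2000) = 0.0510 m
person approaches 1.6000·(0.2500+0.2917) = 0.8667 m
margins: 0.0800+0.0800+0.0800 = 0.2400 m
S_min ≈ 0.0875+0.0510+0.8667+0.2400  ⇒  S_min = 5977/4800 m

S_min = 5977/4800 m = 1.2452 m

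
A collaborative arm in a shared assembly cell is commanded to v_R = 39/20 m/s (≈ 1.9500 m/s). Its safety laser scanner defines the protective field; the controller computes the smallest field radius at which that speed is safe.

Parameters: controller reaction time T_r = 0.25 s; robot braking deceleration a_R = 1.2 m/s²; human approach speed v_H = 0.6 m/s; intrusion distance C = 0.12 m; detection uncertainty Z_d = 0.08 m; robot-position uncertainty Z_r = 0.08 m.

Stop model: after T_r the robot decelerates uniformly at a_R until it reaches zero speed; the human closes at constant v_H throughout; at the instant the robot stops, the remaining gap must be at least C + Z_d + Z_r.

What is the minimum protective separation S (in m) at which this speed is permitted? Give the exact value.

S_min = 5563/1600 m = 3.4769 m

braking lasts T_s = (39/20)/(6/5) = 1.6250 s
robot covers v_R·T_r = 1.9500·0.2500 = 0.4875 m before braking
robot covers 1.9500·1.6250 − ½·1.2000·1.6250² = 1.5844 m while stopping
human over T_r+T_s: 0.6000·(0.2500+1.6250) = 1.1250 m
margins: 0.1200+0.0800+0.0800 = 0.2800 m
S_min ≈ 0.4875+1.5844+1.1250+0.2800  ⇒  S_min = 5563/1600 m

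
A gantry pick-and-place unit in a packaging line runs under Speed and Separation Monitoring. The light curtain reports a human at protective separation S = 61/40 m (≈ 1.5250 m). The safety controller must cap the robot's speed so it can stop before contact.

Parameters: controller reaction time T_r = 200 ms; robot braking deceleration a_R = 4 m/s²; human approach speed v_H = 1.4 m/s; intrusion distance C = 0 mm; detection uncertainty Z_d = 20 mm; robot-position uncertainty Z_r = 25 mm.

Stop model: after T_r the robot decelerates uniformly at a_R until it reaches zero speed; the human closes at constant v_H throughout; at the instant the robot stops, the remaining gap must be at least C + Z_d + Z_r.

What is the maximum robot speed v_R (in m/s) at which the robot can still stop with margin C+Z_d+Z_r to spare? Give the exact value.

quadratic (1/8)·v² + (11/20)·v + (-6/5) = 0
  disc = (11/20)² − 4·(1/8)·(-6/5) = 361/400 ; √disc = 19/20
  v_R = (−(11/20) + 19/20) / (2·(1/8)) = 8/5 m/s
check:
stop time T_s = (8/5)/4 = 0.4000 s
reaction-phase robot travel = 1.6000·0.2000 = 0.3200 m
robot covers 1.6000·0.4000 − ½·4.0000·0.4000² = 0.3200 m while stopping
person approaches 1.4000·(0.2000+0.4000) = 0.8400 m
margins: 0.0000+0.0200+0.0250 = 0.0450 m
sum ≈ 0.3200+0.3200+0.8400+0.0450 ≈ 1.5250 m = S ✓

v_R_max = 8/5 m/s = 1.6000 m/s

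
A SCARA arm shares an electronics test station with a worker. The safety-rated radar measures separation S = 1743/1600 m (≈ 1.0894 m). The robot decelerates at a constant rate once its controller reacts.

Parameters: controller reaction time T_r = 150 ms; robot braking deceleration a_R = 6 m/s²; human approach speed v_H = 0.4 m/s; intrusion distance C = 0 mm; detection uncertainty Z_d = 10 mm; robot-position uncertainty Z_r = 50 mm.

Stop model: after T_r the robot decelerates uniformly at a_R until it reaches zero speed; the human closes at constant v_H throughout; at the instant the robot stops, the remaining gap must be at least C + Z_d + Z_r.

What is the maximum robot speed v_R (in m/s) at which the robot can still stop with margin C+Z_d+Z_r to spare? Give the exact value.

quadratic (1/12)·v² + (13/60)·v + (-1551/1600) = 0
  disc = (13/60)² − 4·(1/12)·(-1551/1600) = 5329/14400 ; √disc = 73/120
  v_R = (−(13/60) + 73/120) / (2·(1/12)) = 47/20 m/s
check:
T_s = v_R/a_R = (47/20)/6 = 0.3917 s
robot covers v_R·T_r = 2.3500·0.1500 = 0.3525 m before braking
robot covers 2.3500·0.3917 − ½·6.0000·0.3917² = 0.4602 m while stopping
human over T_r+T_s: 0.4000·(0.1500+0.3917) = 0.2167 m
residual clearance needed = 0.0000+0.0100+0.0500 = 0.0600 m
sum ≈ 0.3525+0.4602+0.2167+0.0600 ≈ 1.0894 m = S ✓

v_R_max = 47/20 m/s = 2.3500 m/s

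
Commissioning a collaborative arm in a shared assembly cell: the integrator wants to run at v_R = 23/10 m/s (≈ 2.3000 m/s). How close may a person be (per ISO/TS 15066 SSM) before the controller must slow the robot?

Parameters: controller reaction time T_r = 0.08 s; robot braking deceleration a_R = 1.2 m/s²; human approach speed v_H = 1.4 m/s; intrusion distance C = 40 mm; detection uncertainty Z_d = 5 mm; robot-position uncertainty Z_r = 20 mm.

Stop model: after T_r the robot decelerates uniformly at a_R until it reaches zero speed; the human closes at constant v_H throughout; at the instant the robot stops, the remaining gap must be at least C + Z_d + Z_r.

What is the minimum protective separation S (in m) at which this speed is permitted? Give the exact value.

T_s = v_R/a_R = (23/10)/(6/5) = 1.9167 s
reaction-phase robot travel = 2.3000·0.0800 = 0.1840 m
robot covers 2.3000·1.9167 − ½·1.2000·1.9167² = 2.2042 m while stopping
person approaches 1.4000·(0.0800+1.9167) = 2.7953 m
margins: 0.0400+0.0050+0.0200 = 0.0650 m
S_min ≈ 0.1840+2.2042+2.7953+0.0650  ⇒  S_min = 10497/2000 m

S_min = 10497/2000 m = 5.2485 m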